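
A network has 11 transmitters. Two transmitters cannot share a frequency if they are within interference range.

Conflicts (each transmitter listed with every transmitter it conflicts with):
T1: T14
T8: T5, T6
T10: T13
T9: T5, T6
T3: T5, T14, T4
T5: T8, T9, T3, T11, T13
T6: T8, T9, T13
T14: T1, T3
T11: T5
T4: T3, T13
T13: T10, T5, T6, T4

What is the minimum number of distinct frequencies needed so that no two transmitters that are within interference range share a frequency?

T9 and T5 conflict, so at least 2 frequencies are needed.
A valid assignment using 2 frequencies: T1=2, T8=2, T10=1, T9=2, T3=2, T5=1, T6=1, T14=1, T11=2, T4=1, T13=2. No two conflicting transmitters share a frequency.

2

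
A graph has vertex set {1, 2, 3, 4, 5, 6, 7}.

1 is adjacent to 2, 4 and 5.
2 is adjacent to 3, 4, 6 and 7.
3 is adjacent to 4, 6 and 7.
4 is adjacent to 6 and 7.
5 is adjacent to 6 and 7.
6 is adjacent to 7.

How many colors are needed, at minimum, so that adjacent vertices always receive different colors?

5

2, 3, 4, 6, 7 are pairwise adjacent (a clique of size 5), so at least 5 colors are needed.
5 colors suffice: color a → {4, 5}; color b → {1, 6}; color c → {7}; color d → {2}; color e → {3}. Every edge joins two different colors.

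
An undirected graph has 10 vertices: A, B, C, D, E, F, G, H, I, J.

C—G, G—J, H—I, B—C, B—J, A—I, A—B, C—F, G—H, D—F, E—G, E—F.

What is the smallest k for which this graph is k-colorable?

2

D and F are adjacent, so at least 2 colors are needed.
One proper 2-coloring: A=2, B=1, C=2, D=2, E=2, F=1, G=1, H=2, I=1, J=2. Each edge has distinct colors on its endpoints.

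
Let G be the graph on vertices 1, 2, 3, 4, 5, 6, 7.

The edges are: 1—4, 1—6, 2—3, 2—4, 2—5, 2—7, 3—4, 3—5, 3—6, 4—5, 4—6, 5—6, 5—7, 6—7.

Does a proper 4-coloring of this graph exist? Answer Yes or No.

The chromatic number is 4. 2, 3, 4, 5 are pairwise adjacent (a clique of size 4), so at least 4 colors are needed.
4 colors suffice: 1=c, 2=b, 3=d, 4=a, 5=c, 6=b, 7=a.
That is already a proper 4-coloring.

Yes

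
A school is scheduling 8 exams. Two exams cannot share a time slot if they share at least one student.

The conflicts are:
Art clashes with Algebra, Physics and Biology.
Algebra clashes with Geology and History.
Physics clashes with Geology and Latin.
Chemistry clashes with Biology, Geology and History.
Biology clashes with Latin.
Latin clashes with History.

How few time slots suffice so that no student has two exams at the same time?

The cycle Biology-Art-Algebra-History-Chemistry-Biology has odd length 5, so it cannot be 2-colored; at least 3 time slots are needed.
A valid assignment using 3 time slots: Art=2, Algebra=1, Physics=3, Chemistry=1, Biology=3, Geology=2, Latin=1, History=2. No two conflicting exams share a time slot.

3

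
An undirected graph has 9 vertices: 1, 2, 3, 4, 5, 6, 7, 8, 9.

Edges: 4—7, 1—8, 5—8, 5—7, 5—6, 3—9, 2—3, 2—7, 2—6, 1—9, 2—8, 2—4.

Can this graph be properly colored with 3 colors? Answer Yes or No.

Yes

The chromatic number is 3. 2, 4, 7 are mutually adjacent, so at least 3 colors are needed.
3 colors suffice: 1=green, 2=red, 3=blue, 4=green, 5=red, 6=blue, 7=blue, 8=blue, 9=red.
That is already a proper 3-coloring.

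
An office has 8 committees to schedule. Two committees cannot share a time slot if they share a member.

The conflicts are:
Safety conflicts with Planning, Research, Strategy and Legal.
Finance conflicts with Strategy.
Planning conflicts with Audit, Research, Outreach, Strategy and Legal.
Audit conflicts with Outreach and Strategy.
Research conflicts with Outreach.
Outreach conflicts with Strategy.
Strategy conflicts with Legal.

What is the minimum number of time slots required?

4

Planning, Audit, Outreach, Strategy pairwise conflict, so at least 4 time slots are needed.
4 time slots suffice: Safety=3, Finance=1, Planning=1, Audit=4, Research=2, Outreach=3, Strategy=2, Legal=4. No two conflicting committees share a time slot.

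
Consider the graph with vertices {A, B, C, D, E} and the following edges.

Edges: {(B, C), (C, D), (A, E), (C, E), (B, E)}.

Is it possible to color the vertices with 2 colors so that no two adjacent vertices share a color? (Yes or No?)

No

B, C, E form a triangle, so at least 3 colors are needed.
So 2 colors are not enough.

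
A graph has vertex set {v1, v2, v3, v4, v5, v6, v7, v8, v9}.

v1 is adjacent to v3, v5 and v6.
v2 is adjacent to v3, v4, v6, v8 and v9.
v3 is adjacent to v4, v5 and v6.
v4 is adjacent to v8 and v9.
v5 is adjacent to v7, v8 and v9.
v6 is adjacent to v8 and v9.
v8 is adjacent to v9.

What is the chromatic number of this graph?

v2, v6, v8, v9 are pairwise adjacent (a clique of size 4), so at least 4 colors are needed.
A valid assignment using 4 colors: v1=3, v2=4, v3=2, v4=1, v5=1, v6=1, v7=2, v8=2, v9=3. Every edge joins two different colors.

4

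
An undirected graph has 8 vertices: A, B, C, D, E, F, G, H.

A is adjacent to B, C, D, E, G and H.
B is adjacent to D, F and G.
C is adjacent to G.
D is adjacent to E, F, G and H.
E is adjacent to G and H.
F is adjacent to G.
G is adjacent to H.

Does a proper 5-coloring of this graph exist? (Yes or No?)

Yes

The chromatic number is 5. A, D, E, G, H form a clique, so at least 5 colors are needed.
5 colors suffice: color 1 → {G}; color 2 → {A, F}; color 3 → {C, D}; color 4 → {B, H}; color 5 → {E}.
That is already a proper 5-coloring.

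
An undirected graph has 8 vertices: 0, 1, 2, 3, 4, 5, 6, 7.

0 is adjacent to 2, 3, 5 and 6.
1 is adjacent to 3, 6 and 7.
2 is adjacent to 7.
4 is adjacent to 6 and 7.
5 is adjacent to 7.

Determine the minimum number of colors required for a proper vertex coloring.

3

The cycle 1-7-2-0-3-1 has odd length 5, so it cannot be 2-colored; at least 3 colors are needed.
A valid assignment using 3 colors: 0=red, 1=blue, 2=blue, 3=green, 4=blue, 5=blue, 6=green, 7=red. No two adjacent vertices share a color.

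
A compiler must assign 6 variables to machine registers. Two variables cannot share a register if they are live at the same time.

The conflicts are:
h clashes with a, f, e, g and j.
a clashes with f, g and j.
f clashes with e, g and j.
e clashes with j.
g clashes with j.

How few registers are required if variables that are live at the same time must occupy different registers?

5

h, a, f, g, j pairwise conflict, so at least 5 registers are needed.
A valid assignment using 5 registers: h=2, a=4, f=1, e=4, g=5, j=3. Every pair that conflicts lands in different registers.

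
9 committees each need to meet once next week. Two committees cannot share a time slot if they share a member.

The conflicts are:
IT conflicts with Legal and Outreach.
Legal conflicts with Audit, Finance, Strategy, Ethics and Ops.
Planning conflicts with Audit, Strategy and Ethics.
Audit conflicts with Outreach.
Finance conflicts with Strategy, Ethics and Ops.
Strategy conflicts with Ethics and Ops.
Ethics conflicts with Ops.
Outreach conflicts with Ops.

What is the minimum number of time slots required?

5

Legal, Finance, Strategy, Ethics, Ops pairwise conflict, so at least 5 time slots are needed.
5 time slots suffice: time slot 1 → {Legal, Planning, Outreach}; time slot 2 → {IT, Audit, Ops}; time slot 3 → {Strategy}; time slot 4 → {Ethics}; time slot 5 → {Finance}. No two conflicting committees share a time slot.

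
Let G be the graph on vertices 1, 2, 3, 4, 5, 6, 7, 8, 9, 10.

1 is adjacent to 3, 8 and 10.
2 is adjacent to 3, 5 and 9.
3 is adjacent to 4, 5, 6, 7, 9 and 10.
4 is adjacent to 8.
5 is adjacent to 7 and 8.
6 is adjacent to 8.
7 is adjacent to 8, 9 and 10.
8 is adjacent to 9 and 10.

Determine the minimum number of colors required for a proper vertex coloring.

7, 8, 9 form a triangle, so at least 3 colors are needed.
A valid assignment using 3 colors: 1=blue, 2=blue, 3=red, 4=blue, 5=green, 6=blue, 7=blue, 8=red, 9=green, 10=green. Every edge joins two different colors.

3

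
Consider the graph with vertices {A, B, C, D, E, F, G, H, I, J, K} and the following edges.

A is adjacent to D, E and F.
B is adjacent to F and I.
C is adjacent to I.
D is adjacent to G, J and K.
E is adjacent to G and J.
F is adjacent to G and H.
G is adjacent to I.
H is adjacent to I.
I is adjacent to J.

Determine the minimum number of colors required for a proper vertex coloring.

2

D and G are adjacent, so at least 2 colors are needed.
One proper 2-coloring: A=2, B=2, C=2, D=1, E=1, F=1, G=2, H=2, I=1, J=2, K=2. No two adjacent vertices share a color.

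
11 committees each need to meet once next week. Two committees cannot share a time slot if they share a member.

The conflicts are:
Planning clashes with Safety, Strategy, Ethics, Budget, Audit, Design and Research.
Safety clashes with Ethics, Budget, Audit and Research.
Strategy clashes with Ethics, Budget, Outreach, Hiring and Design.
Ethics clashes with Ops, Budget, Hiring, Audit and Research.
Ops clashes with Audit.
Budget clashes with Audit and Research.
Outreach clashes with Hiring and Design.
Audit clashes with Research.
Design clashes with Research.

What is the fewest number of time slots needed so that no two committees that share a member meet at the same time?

Planning, Safety, Ethics, Budget, Audit, Research pairwise conflict, so at least 6 time slots are needed.
6 time slots suffice: Planning=2, Safety=6, Strategy=3, Ethics=1, Ops=2, Budget=5, Outreach=4, Hiring=2, Audit=4, Design=1, Research=3. No two conflicting committees share a time slot.

6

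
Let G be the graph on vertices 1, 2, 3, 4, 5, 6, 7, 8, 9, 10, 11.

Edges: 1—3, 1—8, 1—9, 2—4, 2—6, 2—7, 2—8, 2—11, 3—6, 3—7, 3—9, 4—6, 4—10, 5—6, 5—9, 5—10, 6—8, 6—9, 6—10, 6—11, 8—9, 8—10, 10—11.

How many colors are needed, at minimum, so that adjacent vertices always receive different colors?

3

3, 6, 9 are mutually adjacent, so at least 3 colors are needed.
A valid assignment using 3 colors: 1=a, 2=b, 3=c, 4=c, 5=c, 6=a, 7=a, 8=c, 9=b, 10=b, 11=c. No two adjacent vertices share a color.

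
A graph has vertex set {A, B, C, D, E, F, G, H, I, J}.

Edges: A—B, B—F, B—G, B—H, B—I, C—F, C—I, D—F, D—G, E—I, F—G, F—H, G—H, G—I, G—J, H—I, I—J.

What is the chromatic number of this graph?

B, G, H, I form a clique, so at least 4 colors are needed.
4 colors suffice: A=red, B=green, C=blue, D=green, E=blue, F=red, G=blue, H=yellow, I=red, J=green. Each edge has distinct colors on its endpoints.

4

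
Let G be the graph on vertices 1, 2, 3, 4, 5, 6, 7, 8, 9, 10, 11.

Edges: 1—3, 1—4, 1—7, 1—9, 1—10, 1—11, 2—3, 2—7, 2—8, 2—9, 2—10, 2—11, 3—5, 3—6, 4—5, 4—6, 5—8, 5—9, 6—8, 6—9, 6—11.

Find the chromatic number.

4 and 6 are adjacent, so at least 2 colors are needed.
2 colors suffice: color red → {1, 2, 5, 6}; color blue → {3, 4, 7, 8, 9, 10, 11}. Every edge joins two different colors.

2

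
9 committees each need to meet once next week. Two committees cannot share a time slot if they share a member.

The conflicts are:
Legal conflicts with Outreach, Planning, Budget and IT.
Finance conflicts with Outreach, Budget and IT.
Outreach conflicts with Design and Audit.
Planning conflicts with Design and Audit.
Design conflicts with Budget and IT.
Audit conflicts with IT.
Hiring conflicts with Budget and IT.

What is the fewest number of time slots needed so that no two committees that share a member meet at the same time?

2

Outreach and Audit conflict, so at least 2 time slots are needed.
2 time slots suffice: time slot 1 → {Outreach, Planning, Budget, IT}; time slot 2 → {Legal, Finance, Design, Audit, Hiring}. Every pair that conflicts lands in different time slots.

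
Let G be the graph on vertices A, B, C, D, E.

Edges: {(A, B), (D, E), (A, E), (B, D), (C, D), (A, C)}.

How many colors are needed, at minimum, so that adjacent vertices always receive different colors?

2

A and E are adjacent, so at least 2 colors are needed.
2 colors suffice: A=1, B=2, C=2, D=1, E=2. Every edge joins two different colors.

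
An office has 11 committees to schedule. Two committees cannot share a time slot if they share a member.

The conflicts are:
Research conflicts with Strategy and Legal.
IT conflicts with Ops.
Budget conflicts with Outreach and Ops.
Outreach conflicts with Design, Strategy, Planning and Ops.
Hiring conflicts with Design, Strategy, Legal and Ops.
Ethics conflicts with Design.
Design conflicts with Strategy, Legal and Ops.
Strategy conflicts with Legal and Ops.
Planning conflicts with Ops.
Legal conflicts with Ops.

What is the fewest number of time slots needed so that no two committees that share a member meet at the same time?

5

Hiring, Design, Strategy, Legal, Ops all conflict with each other, so at least 5 time slots are needed.
5 time slots suffice: time slot 1 → {Research, Ethics, Ops}; time slot 2 → {IT, Budget, Design, Planning}; time slot 3 → {Strategy}; time slot 4 → {Outreach, Legal}; time slot 5 → {Hiring}. Each listed conflict is separated.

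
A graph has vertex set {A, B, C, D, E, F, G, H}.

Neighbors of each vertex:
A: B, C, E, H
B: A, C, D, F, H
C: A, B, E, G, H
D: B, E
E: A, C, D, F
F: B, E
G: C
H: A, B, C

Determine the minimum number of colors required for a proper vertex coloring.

4

A, B, C, H are pairwise adjacent (a clique of size 4), so at least 4 colors are needed.
A valid assignment using 4 colors: A=3, B=1, C=2, D=2, E=1, F=2, G=1, H=4. Each edge has distinct colors on its endpoints.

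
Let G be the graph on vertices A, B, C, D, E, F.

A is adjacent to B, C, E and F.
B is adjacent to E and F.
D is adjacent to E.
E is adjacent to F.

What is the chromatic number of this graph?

4

A, B, E, F are pairwise adjacent (a clique of size 4), so at least 4 colors are needed.
4 colors suffice: A=2, B=4, C=1, D=2, E=1, F=3. Each edge has distinct colors on its endpoints.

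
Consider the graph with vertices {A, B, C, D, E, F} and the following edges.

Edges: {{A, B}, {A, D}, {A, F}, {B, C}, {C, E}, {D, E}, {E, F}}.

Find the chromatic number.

3

The cycle C-B-A-D-E-C has odd length 5, so it cannot be 2-colored; at least 3 colors are needed.
3 colors suffice: color 1 → {A, E}; color 2 → {B, D, F}; color 3 → {C}. No two adjacent vertices share a color.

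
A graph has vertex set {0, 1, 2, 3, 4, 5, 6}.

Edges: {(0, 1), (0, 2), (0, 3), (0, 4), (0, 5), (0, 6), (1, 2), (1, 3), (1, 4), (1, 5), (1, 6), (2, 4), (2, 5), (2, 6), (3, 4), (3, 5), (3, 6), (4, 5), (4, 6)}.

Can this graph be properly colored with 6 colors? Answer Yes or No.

The chromatic number is 5. 0, 1, 3, 4, 6 form a clique, so at least 5 colors are needed.
5 colors suffice: 0=green, 1=red, 2=yellow, 3=yellow, 4=blue, 5=purple, 6=purple.
Since 6 ≥ 5, a proper 6-coloring certainly exists.

Yes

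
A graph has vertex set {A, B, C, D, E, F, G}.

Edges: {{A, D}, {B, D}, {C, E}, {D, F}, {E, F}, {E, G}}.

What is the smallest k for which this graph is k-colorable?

2

C and E are adjacent, so at least 2 colors are needed.
2 colors suffice: color red → {D, E}; color blue → {A, B, C, F, G}. Every edge joins two different colors.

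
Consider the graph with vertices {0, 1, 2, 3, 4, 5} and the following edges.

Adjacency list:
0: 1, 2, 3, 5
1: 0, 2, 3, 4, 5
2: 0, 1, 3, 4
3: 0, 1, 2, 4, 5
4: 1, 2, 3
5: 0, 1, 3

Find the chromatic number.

0, 1, 3, 5 are mutually adjacent (a clique of size 4), so at least 4 colors are needed.
4 colors suffice: 0=c, 1=b, 2=d, 3=a, 4=c, 5=d. Every edge joins two different colors.

4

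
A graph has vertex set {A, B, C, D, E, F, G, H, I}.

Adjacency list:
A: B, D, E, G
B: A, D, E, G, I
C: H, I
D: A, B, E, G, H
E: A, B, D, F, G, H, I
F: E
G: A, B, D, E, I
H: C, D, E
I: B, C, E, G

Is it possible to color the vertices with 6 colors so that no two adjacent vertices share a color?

The chromatic number is 5. A, B, D, E, G are mutually adjacent (a clique of size 5), so at least 5 colors are needed.
One proper 5-coloring: A=5, B=2, C=1, D=3, E=1, F=2, G=4, H=2, I=3.
Since 6 ≥ 5, a proper 6-coloring certainly exists.

Yes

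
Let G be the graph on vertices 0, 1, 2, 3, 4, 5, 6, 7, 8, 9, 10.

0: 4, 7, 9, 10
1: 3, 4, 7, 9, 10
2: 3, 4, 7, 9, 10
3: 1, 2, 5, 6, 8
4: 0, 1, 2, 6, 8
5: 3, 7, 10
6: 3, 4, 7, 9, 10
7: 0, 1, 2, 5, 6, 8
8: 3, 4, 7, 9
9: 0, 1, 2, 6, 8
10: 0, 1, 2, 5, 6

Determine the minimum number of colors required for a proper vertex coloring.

2

2 and 3 are adjacent, so at least 2 colors are needed.
One proper 2-coloring: 0=b, 1=b, 2=b, 3=a, 4=a, 5=b, 6=b, 7=a, 8=b, 9=a, 10=a. Each edge has distinct colors on its endpoints.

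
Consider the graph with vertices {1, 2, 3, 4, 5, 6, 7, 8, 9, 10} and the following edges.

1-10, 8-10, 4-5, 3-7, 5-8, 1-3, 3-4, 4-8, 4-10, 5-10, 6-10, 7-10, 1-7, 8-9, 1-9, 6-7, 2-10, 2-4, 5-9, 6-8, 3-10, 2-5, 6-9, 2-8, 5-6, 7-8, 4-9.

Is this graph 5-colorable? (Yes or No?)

Yes

The chromatic number is 5. 2, 4, 5, 8, 10 form a clique, so at least 5 colors are needed.
5 colors suffice: color a → {9, 10}; color b → {3, 8}; color c → {1, 4, 6}; color d → {5, 7}; color e → {2}.
That is already a proper 5-coloring.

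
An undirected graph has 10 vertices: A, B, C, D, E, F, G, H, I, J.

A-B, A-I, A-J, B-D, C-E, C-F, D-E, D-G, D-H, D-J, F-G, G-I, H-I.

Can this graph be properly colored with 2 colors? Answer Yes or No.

No

The cycle D-G-F-C-E-D has odd length 5, so it cannot be 2-colored; at least 3 colors are needed.
So 2 colors are not enough.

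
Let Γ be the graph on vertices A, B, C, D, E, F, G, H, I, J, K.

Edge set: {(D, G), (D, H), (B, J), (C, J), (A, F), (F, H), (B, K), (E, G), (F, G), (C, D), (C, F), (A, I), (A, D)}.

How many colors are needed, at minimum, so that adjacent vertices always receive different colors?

2

B and J are adjacent, so at least 2 colors are needed.
2 colors suffice: A=2, B=2, C=2, D=1, E=1, F=1, G=2, H=2, I=1, J=1, K=1. Every edge joins two different colors.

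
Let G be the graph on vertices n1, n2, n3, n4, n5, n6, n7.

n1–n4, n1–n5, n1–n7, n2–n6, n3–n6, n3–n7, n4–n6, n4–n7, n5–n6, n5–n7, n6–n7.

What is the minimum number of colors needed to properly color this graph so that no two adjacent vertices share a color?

n3, n6, n7 form a triangle, so at least 3 colors are needed.
3 colors suffice: n1=red, n2=blue, n3=green, n4=green, n5=green, n6=red, n7=blue. Every edge joins two different colors.

3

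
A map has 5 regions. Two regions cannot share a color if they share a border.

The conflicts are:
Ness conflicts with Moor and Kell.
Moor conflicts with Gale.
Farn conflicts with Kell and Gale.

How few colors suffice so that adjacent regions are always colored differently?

The cycle Farn-Kell-Ness-Moor-Gale-Farn has odd length 5, so it cannot be 2-colored; at least 3 colors are needed.
3 colors suffice: color 1 → {Ness, Farn}; color 2 → {Moor, Kell}; color 3 → {Gale}. No two conflicting regions share a color.

3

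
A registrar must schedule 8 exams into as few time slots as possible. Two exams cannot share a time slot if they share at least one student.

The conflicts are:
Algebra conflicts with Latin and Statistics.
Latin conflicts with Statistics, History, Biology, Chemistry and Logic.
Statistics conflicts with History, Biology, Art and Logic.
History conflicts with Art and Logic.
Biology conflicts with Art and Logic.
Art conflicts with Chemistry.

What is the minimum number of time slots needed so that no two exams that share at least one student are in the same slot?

Latin, Statistics, Biology, Logic are mutually in conflict, so at least 4 time slots are needed.
4 time slots suffice: time slot 1 → {Latin, Art}; time slot 2 → {Statistics, Chemistry}; time slot 3 → {Algebra, History, Biology}; time slot 4 → {Logic}. Every pair that conflicts lands in different time slots.

4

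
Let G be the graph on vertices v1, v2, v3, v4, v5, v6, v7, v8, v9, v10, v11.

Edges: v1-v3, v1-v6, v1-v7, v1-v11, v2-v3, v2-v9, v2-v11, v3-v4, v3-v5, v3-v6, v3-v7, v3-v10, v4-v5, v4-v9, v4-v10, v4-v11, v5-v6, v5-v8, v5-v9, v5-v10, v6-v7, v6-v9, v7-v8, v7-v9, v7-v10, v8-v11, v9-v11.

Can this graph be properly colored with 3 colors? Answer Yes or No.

v3, v4, v5, v10 are mutually adjacent (a clique of size 4), so at least 4 colors are needed.
So 3 colors are not enough.

No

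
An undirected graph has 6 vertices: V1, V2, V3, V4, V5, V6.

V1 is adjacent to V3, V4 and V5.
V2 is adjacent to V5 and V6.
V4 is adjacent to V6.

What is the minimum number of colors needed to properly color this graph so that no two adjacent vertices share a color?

3

The cycle V1-V4-V6-V2-V5-V1 has odd length 5, so it cannot be 2-colored; at least 3 colors are needed.
3 colors suffice: color 1 → {V1, V6}; color 2 → {V3, V4, V5}; color 3 → {V2}. Every edge joins two different colors.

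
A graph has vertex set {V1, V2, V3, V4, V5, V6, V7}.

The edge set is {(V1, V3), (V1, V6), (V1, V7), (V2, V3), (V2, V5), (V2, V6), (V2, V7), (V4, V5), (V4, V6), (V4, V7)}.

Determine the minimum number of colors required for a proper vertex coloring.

2

V4 and V5 are adjacent, so at least 2 colors are needed.
A valid assignment using 2 colors: V1=1, V2=1, V3=2, V4=1, V5=2, V6=2, V7=2. No two adjacent vertices share a color.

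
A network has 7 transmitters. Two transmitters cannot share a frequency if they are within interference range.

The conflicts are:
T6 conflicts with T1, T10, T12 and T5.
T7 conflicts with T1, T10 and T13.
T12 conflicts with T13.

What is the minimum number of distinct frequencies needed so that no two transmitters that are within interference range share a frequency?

The cycle T12-T6-T10-T7-T13-T12 has odd length 5, so it cannot be 2-colored; at least 3 frequencies are needed.
3 frequencies suffice: frequency 1 → {T6, T7}; frequency 2 → {T1, T10, T13, T5}; frequency 3 → {T12}. No two conflicting transmitters share a frequency.

3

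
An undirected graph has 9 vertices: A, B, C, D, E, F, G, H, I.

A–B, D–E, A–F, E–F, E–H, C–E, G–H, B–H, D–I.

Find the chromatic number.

The cycle A-F-E-H-B-A has odd length 5, so it cannot be 2-colored; at least 3 colors are needed.
A valid assignment using 3 colors: A=3, B=1, C=2, D=2, E=1, F=2, G=1, H=2, I=1. Each edge has distinct colors on its endpoints.

3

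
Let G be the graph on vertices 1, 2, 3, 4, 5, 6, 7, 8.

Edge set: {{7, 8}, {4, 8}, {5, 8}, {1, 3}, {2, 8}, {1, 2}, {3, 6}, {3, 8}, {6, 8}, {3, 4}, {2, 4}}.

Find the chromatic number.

3

3, 6, 8 are mutually adjacent, so at least 3 colors are needed.
3 colors suffice: 1=a, 2=b, 3=b, 4=c, 5=b, 6=c, 7=b, 8=a. No two adjacent vertices share a color.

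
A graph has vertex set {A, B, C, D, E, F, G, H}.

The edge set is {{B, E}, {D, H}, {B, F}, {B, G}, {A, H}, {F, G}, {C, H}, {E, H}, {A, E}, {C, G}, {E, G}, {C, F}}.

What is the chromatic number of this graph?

3

A, E, H form a triangle, so at least 3 colors are needed.
A valid assignment using 3 colors: A=green, B=green, C=green, D=red, E=red, F=red, G=blue, H=blue. Every edge joins two different colors.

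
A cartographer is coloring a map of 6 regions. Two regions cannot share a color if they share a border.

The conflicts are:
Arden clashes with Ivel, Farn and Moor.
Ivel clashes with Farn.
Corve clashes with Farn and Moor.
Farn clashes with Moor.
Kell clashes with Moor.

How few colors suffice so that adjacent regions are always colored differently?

3

Arden, Ivel, Farn all conflict with each other, so at least 3 colors are needed.
One proper 3-coloring: Arden=3, Ivel=2, Corve=3, Farn=1, Kell=1, Moor=2. No two conflicting regions share a color.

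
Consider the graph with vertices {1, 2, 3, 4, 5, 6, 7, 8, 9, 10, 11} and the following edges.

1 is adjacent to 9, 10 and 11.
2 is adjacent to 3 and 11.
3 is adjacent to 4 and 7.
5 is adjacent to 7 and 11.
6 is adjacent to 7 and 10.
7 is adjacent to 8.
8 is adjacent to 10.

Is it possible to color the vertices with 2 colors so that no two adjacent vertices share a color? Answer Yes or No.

No

The cycle 2-3-7-5-11-2 has odd length 5, so it cannot be 2-colored; at least 3 colors are needed.
So 2 colors are not enough.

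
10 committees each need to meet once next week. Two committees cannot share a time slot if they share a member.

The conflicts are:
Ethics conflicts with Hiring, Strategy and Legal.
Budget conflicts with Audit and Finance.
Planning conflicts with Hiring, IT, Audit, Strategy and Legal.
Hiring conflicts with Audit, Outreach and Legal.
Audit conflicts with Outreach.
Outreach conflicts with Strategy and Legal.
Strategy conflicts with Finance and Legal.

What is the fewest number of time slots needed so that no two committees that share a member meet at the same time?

Planning, Hiring, Audit all conflict with each other, so at least 3 time slots are needed.
A valid assignment using 3 time slots: Ethics=1, Budget=2, Planning=1, Hiring=2, IT=2, Audit=3, Outreach=1, Strategy=2, Finance=1, Legal=3. Every pair that conflicts lands in different time slots.

3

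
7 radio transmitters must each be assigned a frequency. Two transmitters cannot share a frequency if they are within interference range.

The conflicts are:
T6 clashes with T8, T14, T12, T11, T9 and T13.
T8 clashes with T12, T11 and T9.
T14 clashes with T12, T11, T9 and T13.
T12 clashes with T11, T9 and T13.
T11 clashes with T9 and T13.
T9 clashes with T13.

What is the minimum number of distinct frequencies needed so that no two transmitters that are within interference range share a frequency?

6

T6, T14, T12, T11, T9, T13 all conflict with each other, so at least 6 frequencies are needed.
6 frequencies suffice: frequency 1 → {T9}; frequency 2 → {T11}; frequency 3 → {T12}; frequency 4 → {T6}; frequency 5 → {T8, T13}; frequency 6 → {T14}. No two conflicting transmitters share a frequency.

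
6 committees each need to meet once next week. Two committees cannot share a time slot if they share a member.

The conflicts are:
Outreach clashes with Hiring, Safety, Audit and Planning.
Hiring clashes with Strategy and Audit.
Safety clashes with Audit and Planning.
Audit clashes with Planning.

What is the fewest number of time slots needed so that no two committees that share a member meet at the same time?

Outreach, Safety, Audit, Planning all conflict with each other, so at least 4 time slots are needed.
4 time slots suffice: time slot 1 → {Outreach, Strategy}; time slot 2 → {Audit}; time slot 3 → {Hiring, Planning}; time slot 4 → {Safety}. No two conflicting committees share a time slot.

4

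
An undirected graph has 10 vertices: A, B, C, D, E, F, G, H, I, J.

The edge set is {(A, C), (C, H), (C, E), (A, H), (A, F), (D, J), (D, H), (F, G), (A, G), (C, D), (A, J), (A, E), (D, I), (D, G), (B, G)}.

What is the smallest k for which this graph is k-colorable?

A, C, E are pairwise adjacent, so at least 3 colors are needed.
3 colors suffice: color 1 → {A, B, D}; color 2 → {C, G, I, J}; color 3 → {E, F, H}. No two adjacent vertices share a color.

3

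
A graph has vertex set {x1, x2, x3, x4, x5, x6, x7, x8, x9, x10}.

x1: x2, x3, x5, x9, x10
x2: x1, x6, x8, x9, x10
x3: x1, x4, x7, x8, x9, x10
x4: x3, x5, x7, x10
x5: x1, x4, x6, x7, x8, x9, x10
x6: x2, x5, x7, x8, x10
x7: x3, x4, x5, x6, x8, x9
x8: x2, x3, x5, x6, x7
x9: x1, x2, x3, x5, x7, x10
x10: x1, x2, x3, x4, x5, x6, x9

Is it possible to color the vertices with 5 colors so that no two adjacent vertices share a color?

The chromatic number is 4. x1, x3, x9, x10 form a clique, so at least 4 colors are needed.
One proper 4-coloring: x1=4, x2=2, x3=2, x4=3, x5=2, x6=4, x7=1, x8=3, x9=3, x10=1.
Since 5 ≥ 4, a proper 5-coloring certainly exists.

Yes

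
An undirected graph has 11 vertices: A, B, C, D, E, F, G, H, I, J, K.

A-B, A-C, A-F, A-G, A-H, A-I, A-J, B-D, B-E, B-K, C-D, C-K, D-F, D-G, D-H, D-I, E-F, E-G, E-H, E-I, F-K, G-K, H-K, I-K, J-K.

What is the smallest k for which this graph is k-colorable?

A and B are adjacent, so at least 2 colors are needed.
2 colors suffice: A=red, B=blue, C=blue, D=red, E=red, F=blue, G=blue, H=blue, I=blue, J=blue, K=red. No two adjacent vertices share a color.

2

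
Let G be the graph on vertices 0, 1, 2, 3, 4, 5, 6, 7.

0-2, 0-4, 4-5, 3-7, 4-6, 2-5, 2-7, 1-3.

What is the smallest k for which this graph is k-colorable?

2

1 and 3 are adjacent, so at least 2 colors are needed.
2 colors suffice: color a → {2, 3, 4}; color b → {0, 1, 5, 6, 7}. No two adjacent vertices share a color.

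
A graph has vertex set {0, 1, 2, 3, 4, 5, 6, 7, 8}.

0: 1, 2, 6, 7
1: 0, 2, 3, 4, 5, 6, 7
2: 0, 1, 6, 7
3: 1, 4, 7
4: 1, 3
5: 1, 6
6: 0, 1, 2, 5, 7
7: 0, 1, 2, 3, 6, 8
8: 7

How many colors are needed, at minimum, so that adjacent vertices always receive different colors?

5

0, 1, 2, 6, 7 form a clique, so at least 5 colors are needed.
5 colors suffice: color a → {1, 8}; color b → {4, 5, 7}; color c → {3, 6}; color d → {2}; color e → {0}. Each edge has distinct colors on its endpoints.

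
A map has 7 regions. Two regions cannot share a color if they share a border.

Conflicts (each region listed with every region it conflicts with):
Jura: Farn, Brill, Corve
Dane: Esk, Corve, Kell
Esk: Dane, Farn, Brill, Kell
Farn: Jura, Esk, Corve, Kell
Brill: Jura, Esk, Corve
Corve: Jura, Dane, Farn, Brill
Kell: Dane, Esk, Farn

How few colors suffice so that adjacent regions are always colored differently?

Dane, Esk, Kell are mutually in conflict, so at least 3 colors are needed.
A valid assignment using 3 colors: Jura=3, Dane=1, Esk=2, Farn=1, Brill=1, Corve=2, Kell=3. No two conflicting regions share a color.

3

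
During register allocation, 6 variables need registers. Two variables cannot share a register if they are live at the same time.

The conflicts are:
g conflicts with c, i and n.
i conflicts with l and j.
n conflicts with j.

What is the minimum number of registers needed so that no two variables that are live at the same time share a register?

2

g and n conflict, so at least 2 registers are needed.
2 registers suffice: g=1, c=2, i=2, n=2, l=1, j=1. Each listed conflict is separated.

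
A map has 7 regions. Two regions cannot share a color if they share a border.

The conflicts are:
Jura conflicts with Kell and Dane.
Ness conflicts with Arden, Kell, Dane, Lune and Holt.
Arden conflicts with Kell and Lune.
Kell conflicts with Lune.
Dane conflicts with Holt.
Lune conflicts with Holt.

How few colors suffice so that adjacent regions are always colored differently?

4

Ness, Arden, Kell, Lune pairwise conflict, so at least 4 colors are needed.
A valid assignment using 4 colors: Jura=1, Ness=1, Arden=4, Kell=2, Dane=2, Lune=3, Holt=4. Each listed conflict is separated.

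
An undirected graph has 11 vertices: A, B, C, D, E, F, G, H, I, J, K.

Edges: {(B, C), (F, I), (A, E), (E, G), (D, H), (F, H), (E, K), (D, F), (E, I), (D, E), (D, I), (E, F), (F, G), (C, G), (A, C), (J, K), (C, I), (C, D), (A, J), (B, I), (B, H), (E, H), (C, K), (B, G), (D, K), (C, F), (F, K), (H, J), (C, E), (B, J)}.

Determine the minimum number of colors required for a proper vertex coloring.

5

C, D, E, F, I form a clique, so at least 5 colors are needed.
A valid assignment using 5 colors: A=4, B=1, C=2, D=4, E=1, F=3, G=4, H=2, I=5, J=3, K=5. No two adjacent vertices share a color.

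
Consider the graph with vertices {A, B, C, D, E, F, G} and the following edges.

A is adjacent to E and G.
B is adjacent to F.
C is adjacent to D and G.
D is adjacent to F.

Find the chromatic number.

2

D and F are adjacent, so at least 2 colors are needed.
One proper 2-coloring: A=blue, B=red, C=blue, D=red, E=red, F=blue, G=red. Every edge joins two different colors.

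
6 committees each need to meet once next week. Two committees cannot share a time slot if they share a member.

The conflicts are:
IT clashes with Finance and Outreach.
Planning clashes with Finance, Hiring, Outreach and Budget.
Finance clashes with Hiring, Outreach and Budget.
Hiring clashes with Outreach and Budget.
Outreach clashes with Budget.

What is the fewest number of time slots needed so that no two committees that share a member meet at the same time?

5

Planning, Finance, Hiring, Outreach, Budget all conflict with each other, so at least 5 time slots are needed.
5 time slots suffice: time slot 1 → {Finance}; time slot 2 → {Outreach}; time slot 3 → {IT, Planning}; time slot 4 → {Hiring}; time slot 5 → {Budget}. No two conflicting committees share a time slot.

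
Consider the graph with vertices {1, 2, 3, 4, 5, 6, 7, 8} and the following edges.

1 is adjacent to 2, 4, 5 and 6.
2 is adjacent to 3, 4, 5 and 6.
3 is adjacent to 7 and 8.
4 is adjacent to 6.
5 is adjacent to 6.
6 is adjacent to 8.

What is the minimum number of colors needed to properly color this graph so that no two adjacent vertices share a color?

4

1, 2, 4, 6 are mutually adjacent (a clique of size 4), so at least 4 colors are needed.
4 colors suffice: color red → {2, 7, 8}; color blue → {3, 6}; color green → {1}; color yellow → {4, 5}. Each edge has distinct colors on its endpoints.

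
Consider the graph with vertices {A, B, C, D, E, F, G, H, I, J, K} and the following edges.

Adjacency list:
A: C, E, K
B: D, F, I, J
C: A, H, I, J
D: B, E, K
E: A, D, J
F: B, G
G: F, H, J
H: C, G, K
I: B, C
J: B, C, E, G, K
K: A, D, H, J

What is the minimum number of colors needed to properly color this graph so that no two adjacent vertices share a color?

2

F and G are adjacent, so at least 2 colors are needed.
2 colors suffice: color 1 → {A, D, F, H, I, J}; color 2 → {B, C, E, G, K}. Every edge joins two different colors.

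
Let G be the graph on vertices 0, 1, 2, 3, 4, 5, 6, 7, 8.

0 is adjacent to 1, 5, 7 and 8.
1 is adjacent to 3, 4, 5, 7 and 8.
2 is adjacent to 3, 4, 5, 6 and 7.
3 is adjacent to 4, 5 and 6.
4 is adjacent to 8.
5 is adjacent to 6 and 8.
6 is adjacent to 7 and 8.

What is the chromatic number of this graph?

4

2, 3, 5, 6 are pairwise adjacent (a clique of size 4), so at least 4 colors are needed.
4 colors suffice: color a → {1, 6}; color b → {4, 5, 7}; color c → {3, 8}; color d → {0, 2}. Each edge has distinct colors on its endpoints.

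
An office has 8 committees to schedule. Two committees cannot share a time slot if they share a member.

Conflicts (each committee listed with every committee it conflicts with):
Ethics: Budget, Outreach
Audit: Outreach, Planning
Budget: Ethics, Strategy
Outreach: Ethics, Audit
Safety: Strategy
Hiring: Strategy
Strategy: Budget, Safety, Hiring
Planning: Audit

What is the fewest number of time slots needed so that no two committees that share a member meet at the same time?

Audit and Planning conflict, so at least 2 time slots are needed.
A valid assignment using 2 time slots: Ethics=1, Audit=1, Budget=2, Outreach=2, Safety=2, Hiring=2, Strategy=1, Planning=2. Each listed conflict is separated.

2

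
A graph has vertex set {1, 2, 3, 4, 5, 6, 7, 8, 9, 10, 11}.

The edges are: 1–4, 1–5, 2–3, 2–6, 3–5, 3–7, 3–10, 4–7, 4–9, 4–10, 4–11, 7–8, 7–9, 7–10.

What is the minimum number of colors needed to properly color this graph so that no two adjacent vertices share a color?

3, 7, 10 are pairwise adjacent, so at least 3 colors are needed.
3 colors suffice: color red → {3, 4, 6, 8}; color blue → {2, 5, 7, 11}; color green → {1, 9, 10}. Each edge has distinct colors on its endpoints.

3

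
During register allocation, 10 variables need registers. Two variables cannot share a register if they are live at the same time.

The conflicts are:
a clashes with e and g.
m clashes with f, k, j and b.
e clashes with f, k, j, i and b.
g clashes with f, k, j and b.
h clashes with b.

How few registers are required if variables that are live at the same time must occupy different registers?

m and j conflict, so at least 2 registers are needed.
2 registers suffice: register 1 → {m, e, g, h}; register 2 → {a, f, k, j, i, b}. Every pair that conflicts lands in different registers.

2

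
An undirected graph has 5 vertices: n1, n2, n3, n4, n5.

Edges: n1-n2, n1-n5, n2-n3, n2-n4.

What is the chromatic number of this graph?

n1 and n2 are adjacent, so at least 2 colors are needed.
2 colors suffice: color R → {n2, n5}; color B → {n1, n3, n4}. No two adjacent vertices share a color.

2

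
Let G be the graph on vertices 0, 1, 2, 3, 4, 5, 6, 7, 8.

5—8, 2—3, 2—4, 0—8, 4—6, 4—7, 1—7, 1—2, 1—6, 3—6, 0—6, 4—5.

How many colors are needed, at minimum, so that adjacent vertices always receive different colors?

The cycle 0-6-4-5-8-0 has odd length 5, so it cannot be 2-colored; at least 3 colors are needed.
One proper 3-coloring: 0=b, 1=b, 2=a, 3=b, 4=b, 5=a, 6=a, 7=a, 8=c. Each edge has distinct colors on its endpoints.

3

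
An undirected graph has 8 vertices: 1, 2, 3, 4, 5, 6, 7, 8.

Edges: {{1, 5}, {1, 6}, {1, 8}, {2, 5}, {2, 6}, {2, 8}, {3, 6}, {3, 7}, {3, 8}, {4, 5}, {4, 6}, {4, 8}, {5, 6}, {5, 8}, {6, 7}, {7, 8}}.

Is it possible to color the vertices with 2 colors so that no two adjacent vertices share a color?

3, 7, 8 are pairwise adjacent, so at least 3 colors are needed.
So 2 colors are not enough.

No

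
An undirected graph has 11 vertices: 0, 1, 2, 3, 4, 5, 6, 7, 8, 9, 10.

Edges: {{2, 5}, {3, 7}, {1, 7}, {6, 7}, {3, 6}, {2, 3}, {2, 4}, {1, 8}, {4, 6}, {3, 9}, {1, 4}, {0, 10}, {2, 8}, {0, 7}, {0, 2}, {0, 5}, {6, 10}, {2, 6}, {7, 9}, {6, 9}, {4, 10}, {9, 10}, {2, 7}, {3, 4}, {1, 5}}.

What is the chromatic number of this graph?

2, 3, 6, 7 are pairwise adjacent (a clique of size 4), so at least 4 colors are needed.
4 colors suffice: color a → {1, 2, 9}; color b → {4, 5, 7, 8}; color c → {0, 6}; color d → {3, 10}. No two adjacent vertices share a color.

4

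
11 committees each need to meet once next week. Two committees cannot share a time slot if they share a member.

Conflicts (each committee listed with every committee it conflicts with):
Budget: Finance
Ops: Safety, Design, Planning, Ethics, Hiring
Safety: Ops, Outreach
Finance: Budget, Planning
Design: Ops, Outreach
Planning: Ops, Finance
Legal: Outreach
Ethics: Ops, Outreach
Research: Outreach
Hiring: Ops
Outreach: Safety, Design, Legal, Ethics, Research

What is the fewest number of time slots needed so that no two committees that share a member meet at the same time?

2

Ethics and Outreach conflict, so at least 2 time slots are needed.
2 time slots suffice: Budget=2, Ops=1, Safety=2, Finance=1, Design=2, Planning=2, Legal=2, Ethics=2, Research=2, Hiring=2, Outreach=1. Each listed conflict is separated.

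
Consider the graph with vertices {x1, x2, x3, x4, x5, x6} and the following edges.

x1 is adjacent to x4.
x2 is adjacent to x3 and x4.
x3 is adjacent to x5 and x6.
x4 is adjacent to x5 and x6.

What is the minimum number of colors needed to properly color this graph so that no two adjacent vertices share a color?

2

x4 and x5 are adjacent, so at least 2 colors are needed.
2 colors suffice: color 1 → {x3, x4}; color 2 → {x1, x2, x5, x6}. Each edge has distinct colors on its endpoints.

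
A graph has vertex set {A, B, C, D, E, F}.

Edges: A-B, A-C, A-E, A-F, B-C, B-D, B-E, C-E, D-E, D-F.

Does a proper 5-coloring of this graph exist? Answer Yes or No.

Yes

The chromatic number is 4. A, B, C, E form a clique, so at least 4 colors are needed.
4 colors suffice: color red → {B, F}; color blue → {E}; color green → {A, D}; color yellow → {C}.
Since 5 ≥ 4, a proper 5-coloring certainly exists.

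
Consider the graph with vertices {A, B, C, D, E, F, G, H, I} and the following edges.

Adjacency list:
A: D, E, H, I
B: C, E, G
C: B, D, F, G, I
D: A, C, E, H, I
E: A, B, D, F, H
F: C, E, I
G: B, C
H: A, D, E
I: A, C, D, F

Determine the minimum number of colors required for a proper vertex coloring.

A, D, E, H are mutually adjacent (a clique of size 4), so at least 4 colors are needed.
4 colors suffice: A=green, B=blue, C=red, D=blue, E=red, F=blue, G=green, H=yellow, I=yellow. Each edge has distinct colors on its endpoints.

4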